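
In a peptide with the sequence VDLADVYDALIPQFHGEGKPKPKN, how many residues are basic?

4

The basic amino acids are Lys (K), Arg (R), and His (H).
Matching residues: H15, K19, K21, K23.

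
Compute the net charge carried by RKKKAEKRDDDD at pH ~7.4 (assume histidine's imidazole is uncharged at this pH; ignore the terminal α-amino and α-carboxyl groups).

+1

At pH ~7.4 the Lys and Arg side chains are protonated (+1), the Asp and Glu side chains are deprotonated (−1), and with His taken as neutral all other side chains carry no charge.
Positive (K, R): R1, K2, K3, K4, K7, R8 → +6.
Negative (D, E): E6, D9, D10, D11, D12 → −5.
Net charge = (+6) + (−5) = +1.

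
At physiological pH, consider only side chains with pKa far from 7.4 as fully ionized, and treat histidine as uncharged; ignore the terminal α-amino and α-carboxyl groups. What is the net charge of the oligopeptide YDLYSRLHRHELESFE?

Near pH 7.4, K and R contribute +1 each, D and E contribute −1 each, and every other side chain (His included, as stated) is uncharged.
Positive (K, R): R6, R9 → +2.
Negative (D, E): D2, E11, E13, E16 → −4.
Net charge = (+2) + (−4) = −2.

-2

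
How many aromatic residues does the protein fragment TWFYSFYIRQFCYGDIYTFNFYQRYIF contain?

13

F, W, and Y each carry an aromatic ring on the side chain.
Matching residues: W2, F3, Y4, F6, Y7, F11, Y13, Y17, F19, F21, Y22, Y25, F27.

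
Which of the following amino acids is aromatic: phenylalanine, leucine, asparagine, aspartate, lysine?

The aromatic amino acids are Phe (F, benzyl), Trp (W, indole), and Tyr (Y, phenol).
Of the listed options, only phenylalanine belongs to this group.

phenylalanine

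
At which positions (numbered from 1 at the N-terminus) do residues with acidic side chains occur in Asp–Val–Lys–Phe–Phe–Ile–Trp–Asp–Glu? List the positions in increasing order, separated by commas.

The acidic residues are Asp (D) and Glu (E), whose side chains end in a carboxylate group.
Matching residues: Asp1, Asp8, Glu9.

1, 8, 9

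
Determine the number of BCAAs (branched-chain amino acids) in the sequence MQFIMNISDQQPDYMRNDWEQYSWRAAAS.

Valine (V), leucine (L), and isoleucine (I) are the branched-chain amino acids.
Matching residues: I4, I7.

2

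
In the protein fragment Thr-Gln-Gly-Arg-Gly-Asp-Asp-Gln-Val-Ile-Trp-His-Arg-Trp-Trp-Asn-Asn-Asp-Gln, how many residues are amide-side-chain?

Only N (asparagine) and Q (glutamine) carry a side-chain carboxamide.
Matching residues: Gln2, Gln8, Asn16, Asn17, Gln19.

5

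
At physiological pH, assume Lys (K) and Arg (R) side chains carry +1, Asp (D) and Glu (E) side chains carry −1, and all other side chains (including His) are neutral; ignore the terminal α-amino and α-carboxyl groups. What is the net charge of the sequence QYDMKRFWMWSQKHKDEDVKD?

0

Positive (K, R): K5, R6, K13, K15, K20 → +5.
Negative (D, E): D3, D16, E17, D18, D21 → −5.
Net charge = (+5) + (−5) = 0.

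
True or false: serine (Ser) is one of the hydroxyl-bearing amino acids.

True

S, T, and Y are the three residues with a side-chain hydroxyl.
Serine is in this group.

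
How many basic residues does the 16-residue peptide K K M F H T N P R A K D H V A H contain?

K, R, and H are the three residues with basic side chains (ε-amine, guanidinium, and imidazole respectively).
Matching residues: K1, K2, H5, R9, K11, H13, H16.

7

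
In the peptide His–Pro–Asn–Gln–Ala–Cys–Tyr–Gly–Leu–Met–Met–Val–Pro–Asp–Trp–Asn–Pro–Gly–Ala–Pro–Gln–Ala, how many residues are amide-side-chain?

Only N (asparagine) and Q (glutamine) carry a side-chain carboxamide.
Matching residues: Asn3, Gln4, Asn16, Gln21.

4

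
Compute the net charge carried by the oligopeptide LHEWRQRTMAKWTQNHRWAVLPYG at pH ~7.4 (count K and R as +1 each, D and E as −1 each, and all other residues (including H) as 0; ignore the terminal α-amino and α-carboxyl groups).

+3

Positive (K, R): R5, R7, K11, R17 → +4.
Negative (D, E): E3 → −1.
Net charge = (+4) + (−1) = +3.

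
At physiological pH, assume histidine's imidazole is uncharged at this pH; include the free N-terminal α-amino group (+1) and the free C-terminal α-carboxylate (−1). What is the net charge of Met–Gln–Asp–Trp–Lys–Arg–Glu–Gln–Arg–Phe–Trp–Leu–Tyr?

+1

Near pH 7.4, K and R contribute +1 each, D and E contribute −1 each, and every other side chain (His included, as stated) is uncharged.
Positive (K, R): Lys5, Arg6, Arg9 → +3.
Negative (D, E): Asp3, Glu7 → −2.
The N-terminus (+1) and C-terminus (−1) cancel.
Net charge = (+3) + (−2) = +1.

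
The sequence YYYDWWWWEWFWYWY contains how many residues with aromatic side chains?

13

The aromatic amino acids are Phe (F, benzyl), Trp (W, indole), and Tyr (Y, phenol).
Matching residues: Y1, Y2, Y3, W5, W6, W7, W8, W10, F11, W12, Y13, W14, Y15.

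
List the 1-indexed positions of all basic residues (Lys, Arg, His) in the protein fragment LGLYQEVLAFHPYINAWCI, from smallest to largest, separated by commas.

11

Matching residues: H11.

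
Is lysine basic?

Yes

Lysine (K), arginine (R), and histidine (H) have basic, nitrogen-containing side chains.
Lysine is in this group.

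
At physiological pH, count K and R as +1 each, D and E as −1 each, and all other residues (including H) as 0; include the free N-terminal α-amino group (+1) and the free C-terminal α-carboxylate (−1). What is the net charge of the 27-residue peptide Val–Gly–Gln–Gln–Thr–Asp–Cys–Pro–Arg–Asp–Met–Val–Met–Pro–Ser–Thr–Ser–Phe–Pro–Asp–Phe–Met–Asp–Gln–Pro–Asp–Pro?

Positive (K, R): Arg9 → +1.
Negative (D, E): Asp6, Asp10, Asp20, Asp23, Asp26 → −5.
The N-terminus (+1) and C-terminus (−1) cancel.
Net charge = (+1) + (−5) = −4.

-4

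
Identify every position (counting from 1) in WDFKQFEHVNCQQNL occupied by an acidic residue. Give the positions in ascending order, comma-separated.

2, 7

Only D (aspartate) and E (glutamate) carry a side-chain carboxylic acid.
Matching residues: D2, E7.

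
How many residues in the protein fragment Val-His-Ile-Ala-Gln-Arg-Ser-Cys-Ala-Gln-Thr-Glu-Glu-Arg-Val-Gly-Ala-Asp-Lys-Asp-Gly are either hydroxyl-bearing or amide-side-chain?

4

Hydroxyl-bearing: S, T, Y. Amide-side-chain: N, Q.
Hydroxyl-bearing residues here: Ser7, Thr11 (2).
Amide-side-chain residues here: Gln5, Gln10 (2).
The two groups share no amino acid, so total = 2 + 2 = 4.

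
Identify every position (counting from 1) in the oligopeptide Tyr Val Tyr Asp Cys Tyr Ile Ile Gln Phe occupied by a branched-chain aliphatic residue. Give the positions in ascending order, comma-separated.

Valine (V), leucine (L), and isoleucine (I) are the branched-chain amino acids.
Matching residues: Val2, Ile7, Ile8.

2, 7, 8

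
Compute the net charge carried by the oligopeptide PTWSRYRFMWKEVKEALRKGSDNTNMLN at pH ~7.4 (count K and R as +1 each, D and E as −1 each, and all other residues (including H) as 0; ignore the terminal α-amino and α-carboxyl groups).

Positive (K, R): R5, R7, K11, K14, R18, K19 → +6.
Negative (D, E): E12, E15, D22 → −3.
Net charge = (+6) + (−3) = +3.

+3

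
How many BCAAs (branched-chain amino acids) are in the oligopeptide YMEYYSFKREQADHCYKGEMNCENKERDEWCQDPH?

V, L, and I make up the branched-chain aliphatic group.
None of the 35 residues belong to this group.

0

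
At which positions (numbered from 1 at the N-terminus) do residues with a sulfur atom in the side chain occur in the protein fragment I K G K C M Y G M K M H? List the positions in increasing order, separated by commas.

5, 6, 9, 11

The sulfur-bearing residues are cysteine (–SH) and methionine (–S–CH₃).
Matching residues: C5, M6, M9, M11.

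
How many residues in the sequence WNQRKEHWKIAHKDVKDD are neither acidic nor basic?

Acidic: D, E. Basic: K, R, H. All other residues are neither.
Matching residues: W1, N2, Q3, W8, I10, A11, V15.

7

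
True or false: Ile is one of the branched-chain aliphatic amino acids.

True

Valine (V), leucine (L), and isoleucine (I) are the branched-chain amino acids.
Isoleucine is in this group.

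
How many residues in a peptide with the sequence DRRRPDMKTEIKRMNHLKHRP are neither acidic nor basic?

Acidic: D, E. Basic: K, R, H. All other residues are neither.
Matching residues: P5, M7, T9, I11, M14, N15, L17, P21.

8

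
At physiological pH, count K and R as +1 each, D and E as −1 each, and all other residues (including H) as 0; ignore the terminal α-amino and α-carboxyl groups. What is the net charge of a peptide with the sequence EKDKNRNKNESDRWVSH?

+1

Positive (K, R): K2, K4, R6, K8, R13 → +5.
Negative (D, E): E1, D3, E10, D12 → −4.
Net charge = (+5) + (−4) = +1.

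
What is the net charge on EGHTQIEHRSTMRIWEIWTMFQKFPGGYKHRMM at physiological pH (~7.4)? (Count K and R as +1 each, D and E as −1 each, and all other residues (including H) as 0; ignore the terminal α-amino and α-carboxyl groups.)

Positive (K, R): R9, R13, K23, K29, R31 → +5.
Negative (D, E): E1, E7, E16 → −3.
Net charge = (+5) + (−3) = +2.

+2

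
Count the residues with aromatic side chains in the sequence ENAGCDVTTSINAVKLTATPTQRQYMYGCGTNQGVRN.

F, W, and Y each carry an aromatic ring on the side chain.
Matching residues: Y25, Y27.

2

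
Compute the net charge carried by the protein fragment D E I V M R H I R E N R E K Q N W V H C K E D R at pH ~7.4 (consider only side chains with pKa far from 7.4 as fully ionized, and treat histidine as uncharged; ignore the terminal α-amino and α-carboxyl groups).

0

At pH ~7.4 the Lys and Arg side chains are protonated (+1), the Asp and Glu side chains are deprotonated (−1), and with His taken as neutral all other side chains carry no charge.
Positive (K, R): R6, R9, R12, K14, K21, R24 → +6.
Negative (D, E): D1, E2, E10, E13, E22, D23 → −6.
Net charge = (+6) + (−6) = 0.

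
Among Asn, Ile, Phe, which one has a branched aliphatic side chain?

Valine (V), leucine (L), and isoleucine (I) are the branched-chain amino acids.
Of the listed options, only Ile belongs to this group.

Ile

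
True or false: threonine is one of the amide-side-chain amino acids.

False

Asparagine (N) and glutamine (Q) have uncharged amide side chains.
Threonine is not in this group.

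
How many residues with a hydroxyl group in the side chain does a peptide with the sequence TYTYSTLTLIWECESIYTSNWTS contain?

S, T, and Y are the three residues with a side-chain hydroxyl.
Matching residues: T1, Y2, T3, Y4, S5, T6, T8, S15, Y17, T18, S19, T22, S23.

13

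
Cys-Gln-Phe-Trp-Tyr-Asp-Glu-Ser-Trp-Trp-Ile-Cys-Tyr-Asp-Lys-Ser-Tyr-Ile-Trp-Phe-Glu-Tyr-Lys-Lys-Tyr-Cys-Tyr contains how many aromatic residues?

12

Phenylalanine (F), tryptophan (W), and tyrosine (Y) have aromatic ring side chains.
Matching residues: Phe3, Trp4, Tyr5, Trp9, Trp10, Tyr13, Tyr17, Trp19, Phe20, Tyr22, Tyr25, Tyr27.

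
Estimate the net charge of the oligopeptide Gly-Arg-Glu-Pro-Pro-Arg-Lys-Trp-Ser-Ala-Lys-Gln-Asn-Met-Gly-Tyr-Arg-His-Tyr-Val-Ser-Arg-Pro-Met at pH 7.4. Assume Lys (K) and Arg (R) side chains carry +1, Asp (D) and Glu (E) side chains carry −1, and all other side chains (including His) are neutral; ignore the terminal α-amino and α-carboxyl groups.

+5

Positive (K, R): Arg2, Arg6, Lys7, Lys11, Arg17, Arg22 → +6.
Negative (D, E): Glu3 → −1.
Net charge = (+6) + (−1) = +5.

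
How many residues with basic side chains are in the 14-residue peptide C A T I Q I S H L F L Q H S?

Lysine (K), arginine (R), and histidine (H) have basic, nitrogen-containing side chains.
Matching residues: H8, H13.

2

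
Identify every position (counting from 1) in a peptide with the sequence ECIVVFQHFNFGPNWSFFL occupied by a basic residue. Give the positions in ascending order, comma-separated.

The basic amino acids are Lys (K), Arg (R), and His (H).
Matching residues: H8.

8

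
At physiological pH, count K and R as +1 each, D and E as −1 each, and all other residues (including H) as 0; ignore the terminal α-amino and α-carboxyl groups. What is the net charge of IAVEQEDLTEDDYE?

-7

Positive (K, R): none → +0.
Negative (D, E): E4, E6, D7, E10, D11, D12, E14 → −7.
Net charge = (+0) + (−7) = −7.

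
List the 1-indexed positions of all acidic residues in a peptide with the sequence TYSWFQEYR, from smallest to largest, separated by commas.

Only D (aspartate) and E (glutamate) carry a side-chain carboxylic acid.
Matching residues: E7.

7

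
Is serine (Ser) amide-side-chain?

Asparagine (N) and glutamine (Q) have uncharged amide side chains.
Serine is not in this group.

No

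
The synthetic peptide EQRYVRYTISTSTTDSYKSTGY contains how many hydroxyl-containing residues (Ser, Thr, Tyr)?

13

Matching residues: Y4, Y7, T8, S10, T11, S12, T13, T14, S16, Y17, S19, T20, Y22.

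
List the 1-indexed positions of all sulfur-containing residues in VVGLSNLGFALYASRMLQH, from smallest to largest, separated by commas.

16

Only Cys (C) and Met (M) have a sulfur atom in the side chain.
Matching residues: M16.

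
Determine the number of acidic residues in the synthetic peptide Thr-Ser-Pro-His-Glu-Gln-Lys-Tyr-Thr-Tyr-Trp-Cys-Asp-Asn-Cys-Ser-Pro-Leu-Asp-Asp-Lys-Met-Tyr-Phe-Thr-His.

4

Aspartate (D) and glutamate (E) have carboxylic-acid side chains and are the acidic amino acids.
Matching residues: Glu5, Asp13, Asp19, Asp20.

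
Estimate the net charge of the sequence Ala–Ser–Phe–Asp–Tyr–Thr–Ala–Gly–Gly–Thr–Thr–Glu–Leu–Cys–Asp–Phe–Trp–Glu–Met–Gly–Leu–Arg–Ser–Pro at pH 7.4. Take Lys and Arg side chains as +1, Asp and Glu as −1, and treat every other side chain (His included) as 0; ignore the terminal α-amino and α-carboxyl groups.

Positive (K, R): Arg22 → +1.
Negative (D, E): Asp4, Glu12, Asp15, Glu18 → −4.
Net charge = (+1) + (−4) = −3.

-3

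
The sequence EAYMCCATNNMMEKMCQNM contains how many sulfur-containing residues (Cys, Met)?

Matching residues: M4, C5, C6, M11, M12, M15, C16, M19.

8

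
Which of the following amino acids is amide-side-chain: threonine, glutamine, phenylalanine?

Only N (asparagine) and Q (glutamine) carry a side-chain carboxamide.
Of the listed options, only glutamine belongs to this group.

glutamine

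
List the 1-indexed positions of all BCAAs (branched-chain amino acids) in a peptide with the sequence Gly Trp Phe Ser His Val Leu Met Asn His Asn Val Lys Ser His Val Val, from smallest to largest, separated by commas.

Valine (V), leucine (L), and isoleucine (I) are the branched-chain amino acids.
Matching residues: Val6, Leu7, Val12, Val16, Val17.

6, 7, 12, 16, 17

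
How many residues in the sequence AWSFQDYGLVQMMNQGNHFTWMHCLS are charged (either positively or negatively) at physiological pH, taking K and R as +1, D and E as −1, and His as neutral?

1

Charged side chains at pH ~7.4: K, R (positive); D, E (negative).
Matching residues: D6.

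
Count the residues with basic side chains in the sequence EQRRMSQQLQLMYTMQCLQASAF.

Lysine (K), arginine (R), and histidine (H) have basic, nitrogen-containing side chains.
Matching residues: R3, R4.

2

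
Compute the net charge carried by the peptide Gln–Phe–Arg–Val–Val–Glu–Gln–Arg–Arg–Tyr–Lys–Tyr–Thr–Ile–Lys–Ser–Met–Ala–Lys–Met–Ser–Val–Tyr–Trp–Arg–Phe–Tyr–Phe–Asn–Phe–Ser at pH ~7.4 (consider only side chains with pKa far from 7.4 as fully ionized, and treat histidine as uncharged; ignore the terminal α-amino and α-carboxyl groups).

Near pH 7.4, K and R contribute +1 each, D and E contribute −1 each, and every other side chain (His included, as stated) is uncharged.
Positive (K, R): Arg3, Arg8, Arg9, Lys11, Lys15, Lys19, Arg25 → +7.
Negative (D, E): Glu6 → −1.
Net charge = (+7) + (−1) = +6.

+6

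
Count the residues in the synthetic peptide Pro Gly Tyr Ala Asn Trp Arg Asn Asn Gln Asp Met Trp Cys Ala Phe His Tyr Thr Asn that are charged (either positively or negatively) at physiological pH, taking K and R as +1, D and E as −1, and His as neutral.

Charged side chains at pH ~7.4: K, R (positive); D, E (negative).
Matching residues: Arg7, Asp11.

2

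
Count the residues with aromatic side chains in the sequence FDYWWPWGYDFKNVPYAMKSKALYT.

The aromatic amino acids are Phe (F, benzyl), Trp (W, indole), and Tyr (Y, phenol).
Matching residues: F1, Y3, W4, W5, W7, Y9, F11, Y16, Y24.

9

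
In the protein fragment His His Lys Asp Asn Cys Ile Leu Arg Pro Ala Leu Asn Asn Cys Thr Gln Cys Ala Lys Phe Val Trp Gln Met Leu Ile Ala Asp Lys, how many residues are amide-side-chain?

5

Only N (asparagine) and Q (glutamine) carry a side-chain carboxamide.
Matching residues: Asn5, Asn13, Asn14, Gln17, Gln24.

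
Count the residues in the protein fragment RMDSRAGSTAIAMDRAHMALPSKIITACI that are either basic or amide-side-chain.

5

Basic: H, K, R. Amide-side-chain: N, Q.
Basic residues here: R1, R5, R15, H17, K23 (5).
Amide-side-chain residues here: none (0).
The two groups share no amino acid, so total = 5 + 0 = 5.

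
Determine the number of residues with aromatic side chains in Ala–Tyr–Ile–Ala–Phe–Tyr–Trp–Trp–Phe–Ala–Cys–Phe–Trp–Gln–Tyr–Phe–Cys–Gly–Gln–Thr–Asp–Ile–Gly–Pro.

10

The aromatic amino acids are Phe (F, benzyl), Trp (W, indole), and Tyr (Y, phenol).
Matching residues: Tyr2, Phe5, Tyr6, Trp7, Trp8, Phe9, Phe12, Trp13, Tyr15, Phe16.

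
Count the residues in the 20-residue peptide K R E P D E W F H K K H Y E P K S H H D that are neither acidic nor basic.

6

Acidic: D, E. Basic: K, R, H. All other residues are neither.
Matching residues: P4, W7, F8, Y13, P15, S17.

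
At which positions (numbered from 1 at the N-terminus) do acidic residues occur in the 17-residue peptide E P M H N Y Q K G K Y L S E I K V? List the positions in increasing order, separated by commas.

1, 14

The acidic residues are Asp (D) and Glu (E), whose side chains end in a carboxylate group.
Matching residues: E1, E14.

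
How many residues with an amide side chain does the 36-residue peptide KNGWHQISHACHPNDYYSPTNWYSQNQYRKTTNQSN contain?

The amide-side-chain residues are Asn (N) and Gln (Q).
Matching residues: N2, Q6, N14, N21, Q25, N26, Q27, N33, Q34, N36.

10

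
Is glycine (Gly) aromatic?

No

The aromatic amino acids are Phe (F, benzyl), Trp (W, indole), and Tyr (Y, phenol).
Glycine is not in this group.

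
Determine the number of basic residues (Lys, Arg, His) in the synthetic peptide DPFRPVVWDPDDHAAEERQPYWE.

3

Matching residues: R4, H13, R18.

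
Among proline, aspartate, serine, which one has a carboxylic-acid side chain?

aspartate

Aspartate (D) and glutamate (E) have carboxylic-acid side chains and are the acidic amino acids.
Of the listed options, only aspartate belongs to this group.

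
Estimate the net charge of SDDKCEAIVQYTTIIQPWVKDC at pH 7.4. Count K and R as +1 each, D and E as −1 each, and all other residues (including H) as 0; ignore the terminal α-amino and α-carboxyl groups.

Positive (K, R): K4, K20 → +2.
Negative (D, E): D2, D3, E6, D21 → −4.
Net charge = (+2) + (−4) = −2.

-2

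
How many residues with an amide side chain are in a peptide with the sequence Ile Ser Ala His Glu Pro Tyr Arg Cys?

The amide-side-chain residues are Asn (N) and Gln (Q).
None of the 9 residues belong to this group.

0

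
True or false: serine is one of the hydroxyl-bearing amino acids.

True

Serine (S), threonine (T), and tyrosine (Y) each carry a hydroxyl group on the side chain.
Serine is in this group.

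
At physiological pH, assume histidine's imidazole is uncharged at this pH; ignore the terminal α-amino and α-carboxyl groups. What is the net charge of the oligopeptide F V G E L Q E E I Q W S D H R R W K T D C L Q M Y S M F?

-2

Near pH 7.4, K and R contribute +1 each, D and E contribute −1 each, and every other side chain (His included, as stated) is uncharged.
Positive (K, R): R15, R16, K18 → +3.
Negative (D, E): E4, E7, E8, D13, D20 → −5.
Net charge = (+3) + (−5) = −2.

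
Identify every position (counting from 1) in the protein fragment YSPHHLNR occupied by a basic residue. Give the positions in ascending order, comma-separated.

4, 5, 8

K, R, and H are the three residues with basic side chains (ε-amine, guanidinium, and imidazole respectively).
Matching residues: H4, H5, R8.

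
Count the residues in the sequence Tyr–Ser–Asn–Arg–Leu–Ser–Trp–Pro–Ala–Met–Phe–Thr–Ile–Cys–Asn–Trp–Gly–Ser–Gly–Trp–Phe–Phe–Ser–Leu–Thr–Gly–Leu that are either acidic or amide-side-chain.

Acidic: D, E. Amide-side-chain: N, Q.
Acidic residues here: none (0).
Amide-side-chain residues here: Asn3, Asn15 (2).
The two groups share no amino acid, so total = 0 + 2 = 2.

2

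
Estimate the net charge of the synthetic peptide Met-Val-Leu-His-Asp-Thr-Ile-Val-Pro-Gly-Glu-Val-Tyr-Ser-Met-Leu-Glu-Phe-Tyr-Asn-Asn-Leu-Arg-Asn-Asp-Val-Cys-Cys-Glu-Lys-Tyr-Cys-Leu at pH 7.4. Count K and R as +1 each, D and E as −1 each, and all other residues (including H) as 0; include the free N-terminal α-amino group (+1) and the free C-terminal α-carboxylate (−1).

Positive (K, R): Arg23, Lys30 → +2.
Negative (D, E): Asp5, Glu11, Glu17, Asp25, Glu29 → −5.
The N-terminus (+1) and C-terminus (−1) cancel.
Net charge = (+2) + (−5) = −3.

-3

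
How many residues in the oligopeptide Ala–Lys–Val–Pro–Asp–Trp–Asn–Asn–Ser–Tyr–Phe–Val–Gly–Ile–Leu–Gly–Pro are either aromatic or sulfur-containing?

3

Aromatic: F, W, Y. Sulfur-containing: C, M.
Aromatic residues here: Trp6, Tyr10, Phe11 (3).
Sulfur-containing residues here: none (0).
The two groups share no amino acid, so total = 3 + 0 = 3.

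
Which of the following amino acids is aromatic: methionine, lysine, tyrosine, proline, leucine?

The aromatic amino acids are Phe (F, benzyl), Trp (W, indole), and Tyr (Y, phenol).
Of the listed options, only tyrosine belongs to this group.

tyrosine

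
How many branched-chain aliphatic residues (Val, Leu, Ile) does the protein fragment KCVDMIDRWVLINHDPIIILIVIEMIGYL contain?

14

Matching residues: V3, I6, V10, L11, I12, I17, I18, I19, L20, I21, V22, I23, I26, L29.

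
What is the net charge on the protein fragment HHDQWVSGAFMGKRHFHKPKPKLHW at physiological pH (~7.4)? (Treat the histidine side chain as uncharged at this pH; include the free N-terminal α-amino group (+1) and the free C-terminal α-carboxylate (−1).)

+4

At pH ~7.4 the Lys and Arg side chains are protonated (+1), the Asp and Glu side chains are deprotonated (−1), and with His taken as neutral all other side chains carry no charge.
Positive (K, R): K13, R14, K18, K20, K22 → +5.
Negative (D, E): D3 → −1.
The N-terminus (+1) and C-terminus (−1) cancel.
Net charge = (+5) + (−1) = +4.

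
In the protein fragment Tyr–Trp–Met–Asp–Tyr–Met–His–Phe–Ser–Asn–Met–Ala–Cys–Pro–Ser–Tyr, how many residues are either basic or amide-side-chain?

2

Basic: H, K, R. Amide-side-chain: N, Q.
Basic residues here: His7 (1).
Amide-side-chain residues here: Asn10 (1).
The two groups share no amino acid, so total = 1 + 1 = 2.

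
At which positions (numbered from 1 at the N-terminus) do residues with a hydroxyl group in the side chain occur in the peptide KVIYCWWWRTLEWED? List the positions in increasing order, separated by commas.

The –OH-bearing residues are Ser, Thr (aliphatic alcohols), and Tyr (phenol).
Matching residues: Y4, T10.

4, 10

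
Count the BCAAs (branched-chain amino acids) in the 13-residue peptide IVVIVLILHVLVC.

Valine (V), leucine (L), and isoleucine (I) are the branched-chain amino acids.
Matching residues: I1, V2, V3, I4, V5, L6, I7, L8, V10, L11, V12.

11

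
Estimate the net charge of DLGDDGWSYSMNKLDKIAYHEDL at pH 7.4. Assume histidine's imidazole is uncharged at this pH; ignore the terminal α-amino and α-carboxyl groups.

Near pH 7.4, K and R contribute +1 each, D and E contribute −1 each, and every other side chain (His included, as stated) is uncharged.
Positive (K, R): K13, K16 → +2.
Negative (D, E): D1, D4, D5, D15, E21, D22 → −6.
Net charge = (+2) + (−6) = −4.

-4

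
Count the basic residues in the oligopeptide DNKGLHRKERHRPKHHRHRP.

13

The basic amino acids are Lys (K), Arg (R), and His (H).
Matching residues: K3, H6, R7, K8, R10, H11, R12, K14, H15, H16, R17, H18, R19.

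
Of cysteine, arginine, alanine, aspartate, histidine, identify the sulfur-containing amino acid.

The sulfur-bearing residues are cysteine (–SH) and methionine (–S–CH₃).
Of the listed options, only cysteine belongs to this group.

cysteine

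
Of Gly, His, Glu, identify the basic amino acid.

Lysine (K), arginine (R), and histidine (H) have basic, nitrogen-containing side chains.
Of the listed options, only His belongs to this group.

His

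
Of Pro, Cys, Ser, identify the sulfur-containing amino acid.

Cysteine (C, thiol) and methionine (M, thioether) are the two sulfur-containing amino acids.
Of the listed options, only Cys belongs to this group.

Cys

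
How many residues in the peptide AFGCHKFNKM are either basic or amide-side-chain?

4

Basic: H, K, R. Amide-side-chain: N, Q.
Basic residues here: H5, K6, K9 (3).
Amide-side-chain residues here: N8 (1).
The two groups share no amino acid, so total = 3 + 1 = 4.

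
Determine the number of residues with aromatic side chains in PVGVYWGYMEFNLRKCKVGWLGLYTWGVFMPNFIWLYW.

The aromatic amino acids are Phe (F, benzyl), Trp (W, indole), and Tyr (Y, phenol).
Matching residues: Y5, W6, Y8, F11, W20, Y24, W26, F29, F33, W35, Y37, W38.

12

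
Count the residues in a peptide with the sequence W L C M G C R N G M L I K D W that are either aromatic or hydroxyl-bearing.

Aromatic: F, W, Y. Hydroxyl-bearing: S, T, Y.
Aromatic residues here: W1, W15 (2).
Hydroxyl-bearing residues here: none (0).
(Y belongs to both groups, but none appear in this sequence.) Total = 2 + 0 = 2.

2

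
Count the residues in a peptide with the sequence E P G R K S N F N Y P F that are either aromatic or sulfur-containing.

3

Aromatic: F, W, Y. Sulfur-containing: C, M.
Aromatic residues here: F8, Y10, F12 (3).
Sulfur-containing residues here: none (0).
The two groups share no amino acid, so total = 3 + 0 = 3.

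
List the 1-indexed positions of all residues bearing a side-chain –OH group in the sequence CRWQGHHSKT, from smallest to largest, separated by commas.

8, 10

The –OH-bearing residues are Ser, Thr (aliphatic alcohols), and Tyr (phenol).
Matching residues: S8, T10.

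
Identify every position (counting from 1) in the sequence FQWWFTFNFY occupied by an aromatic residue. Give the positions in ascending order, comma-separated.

Matching residues: F1, W3, W4, F5, F7, F9, Y10.

1, 3, 4, 5, 7, 9, 10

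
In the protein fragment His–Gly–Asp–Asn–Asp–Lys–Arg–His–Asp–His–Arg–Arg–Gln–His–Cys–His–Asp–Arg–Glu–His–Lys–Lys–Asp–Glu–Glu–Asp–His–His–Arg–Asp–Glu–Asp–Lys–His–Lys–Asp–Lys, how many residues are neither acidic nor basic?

Acidic: D, E. Basic: K, R, H. All other residues are neither.
Matching residues: Gly2, Asn4, Gln13, Cys15.

4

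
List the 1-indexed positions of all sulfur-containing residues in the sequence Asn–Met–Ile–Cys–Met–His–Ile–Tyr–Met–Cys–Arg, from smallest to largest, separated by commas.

Only Cys (C) and Met (M) have a sulfur atom in the side chain.
Matching residues: Met2, Cys4, Met5, Met9, Cys10.

2, 4, 5, 9, 10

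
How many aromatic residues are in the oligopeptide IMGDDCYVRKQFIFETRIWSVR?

4

F, W, and Y each carry an aromatic ring on the side chain.
Matching residues: Y7, F12, F14, W19.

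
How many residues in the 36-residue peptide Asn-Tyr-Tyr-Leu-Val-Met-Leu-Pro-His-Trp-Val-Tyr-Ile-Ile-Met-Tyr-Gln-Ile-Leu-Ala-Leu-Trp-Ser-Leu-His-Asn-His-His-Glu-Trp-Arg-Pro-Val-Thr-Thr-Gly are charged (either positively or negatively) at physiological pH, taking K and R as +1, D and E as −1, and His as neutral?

Charged side chains at pH ~7.4: K, R (positive); D, E (negative).
Matching residues: Glu29, Arg31.

2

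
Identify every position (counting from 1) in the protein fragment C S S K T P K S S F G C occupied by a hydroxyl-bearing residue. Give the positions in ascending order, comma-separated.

2, 3, 5, 8, 9

The –OH-bearing residues are Ser, Thr (aliphatic alcohols), and Tyr (phenol).
Matching residues: S2, S3, T5, S8, S9.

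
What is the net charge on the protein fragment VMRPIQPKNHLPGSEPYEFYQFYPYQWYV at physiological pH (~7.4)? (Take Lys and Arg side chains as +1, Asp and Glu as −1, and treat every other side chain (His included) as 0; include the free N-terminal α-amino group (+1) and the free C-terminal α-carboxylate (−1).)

0

Positive (K, R): R3, K8 → +2.
Negative (D, E): E15, E18 → −2.
The N-terminus (+1) and C-terminus (−1) cancel.
Net charge = (+2) + (−2) = 0.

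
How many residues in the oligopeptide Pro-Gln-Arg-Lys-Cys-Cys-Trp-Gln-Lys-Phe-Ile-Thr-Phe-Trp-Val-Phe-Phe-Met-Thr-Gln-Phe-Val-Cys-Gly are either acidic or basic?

3

Acidic: D, E. Basic: H, K, R.
Acidic residues here: none (0).
Basic residues here: Arg3, Lys4, Lys9 (3).
The two groups share no amino acid, so total = 0 + 3 = 3.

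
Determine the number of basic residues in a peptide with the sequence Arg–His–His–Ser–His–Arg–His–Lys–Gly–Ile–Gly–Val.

7

The basic amino acids are Lys (K), Arg (R), and His (H).
Matching residues: Arg1, His2, His3, His5, Arg6, His7, Lys8.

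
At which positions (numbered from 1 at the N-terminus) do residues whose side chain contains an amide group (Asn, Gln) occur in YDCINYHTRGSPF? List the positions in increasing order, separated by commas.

Matching residues: N5.

5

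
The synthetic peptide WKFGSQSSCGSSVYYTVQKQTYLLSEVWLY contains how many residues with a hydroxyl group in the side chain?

S, T, and Y are the three residues with a side-chain hydroxyl.
Matching residues: S5, S7, S8, S11, S12, Y14, Y15, T16, T21, Y22, S25, Y30.

12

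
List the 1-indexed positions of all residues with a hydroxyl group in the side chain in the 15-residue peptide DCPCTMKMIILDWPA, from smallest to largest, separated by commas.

S, T, and Y are the three residues with a side-chain hydroxyl.
Matching residues: T5.

5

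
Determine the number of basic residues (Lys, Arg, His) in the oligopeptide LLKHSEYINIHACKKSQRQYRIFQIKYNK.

9

Matching residues: K3, H4, H11, K14, K15, R18, R21, K26, K29.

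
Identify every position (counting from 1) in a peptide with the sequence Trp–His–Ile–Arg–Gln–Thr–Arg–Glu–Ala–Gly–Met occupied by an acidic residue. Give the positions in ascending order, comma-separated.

8

Matching residues: Glu8.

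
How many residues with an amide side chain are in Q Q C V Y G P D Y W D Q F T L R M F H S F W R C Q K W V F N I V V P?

5

Asparagine (N) and glutamine (Q) have uncharged amide side chains.
Matching residues: Q1, Q2, Q12, Q25, N30.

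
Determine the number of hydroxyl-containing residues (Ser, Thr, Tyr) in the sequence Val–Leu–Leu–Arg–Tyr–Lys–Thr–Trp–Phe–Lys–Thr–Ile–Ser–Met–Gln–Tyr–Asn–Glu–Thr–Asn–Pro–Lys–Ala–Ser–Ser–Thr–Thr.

10

Matching residues: Tyr5, Thr7, Thr11, Ser13, Tyr16, Thr19, Ser24, Ser25, Thr26, Thr27.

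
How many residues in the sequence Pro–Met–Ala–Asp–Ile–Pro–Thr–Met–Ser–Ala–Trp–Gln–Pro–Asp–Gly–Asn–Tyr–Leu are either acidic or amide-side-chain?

Acidic: D, E. Amide-side-chain: N, Q.
Acidic residues here: Asp4, Asp14 (2).
Amide-side-chain residues here: Gln12, Asn16 (2).
The two groups share no amino acid, so total = 2 + 2 = 4.

4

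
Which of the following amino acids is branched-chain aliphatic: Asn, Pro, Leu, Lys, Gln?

V, L, and I make up the branched-chain aliphatic group.
Of the listed options, only Leu belongs to this group.

Leu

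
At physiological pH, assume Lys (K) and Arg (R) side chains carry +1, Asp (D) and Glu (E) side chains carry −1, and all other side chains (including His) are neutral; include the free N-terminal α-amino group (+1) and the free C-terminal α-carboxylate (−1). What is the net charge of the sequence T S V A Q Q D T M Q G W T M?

-1

Positive (K, R): none → +0.
Negative (D, E): D7 → −1.
The N-terminus (+1) and C-terminus (−1) cancel.
Net charge = (+0) + (−1) = −1.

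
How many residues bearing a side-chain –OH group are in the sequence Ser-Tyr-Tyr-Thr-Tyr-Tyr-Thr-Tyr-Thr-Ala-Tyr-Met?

S, T, and Y are the three residues with a side-chain hydroxyl.
Matching residues: Ser1, Tyr2, Tyr3, Thr4, Tyr5, Tyr6, Thr7, Tyr8, Thr9, Tyr11.

10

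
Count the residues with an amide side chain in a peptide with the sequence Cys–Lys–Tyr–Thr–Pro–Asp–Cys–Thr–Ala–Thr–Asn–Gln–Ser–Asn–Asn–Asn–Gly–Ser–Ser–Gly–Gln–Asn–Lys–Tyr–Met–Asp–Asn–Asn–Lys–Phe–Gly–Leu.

Asparagine (N) and glutamine (Q) have uncharged amide side chains.
Matching residues: Asn11, Gln12, Asn14, Asn15, Asn16, Gln21, Asn22, Asn27, Asn28.

9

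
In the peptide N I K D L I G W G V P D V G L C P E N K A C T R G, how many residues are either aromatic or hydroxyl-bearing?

Aromatic: F, W, Y. Hydroxyl-bearing: S, T, Y.
Aromatic residues here: W8 (1).
Hydroxyl-bearing residues here: T23 (1).
(Y belongs to both groups, but none appear in this sequence.) Total = 1 + 1 = 2.

2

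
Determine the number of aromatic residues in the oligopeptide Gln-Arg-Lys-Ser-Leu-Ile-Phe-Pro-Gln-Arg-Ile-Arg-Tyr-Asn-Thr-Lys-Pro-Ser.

The aromatic amino acids are Phe (F, benzyl), Trp (W, indole), and Tyr (Y, phenol).
Matching residues: Phe7, Tyr13.

2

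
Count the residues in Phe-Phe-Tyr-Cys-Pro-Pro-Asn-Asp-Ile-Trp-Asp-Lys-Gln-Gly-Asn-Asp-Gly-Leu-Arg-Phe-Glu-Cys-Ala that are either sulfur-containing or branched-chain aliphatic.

Sulfur-containing: C, M. Branched-chain aliphatic: I, L, V.
Sulfur-containing residues here: Cys4, Cys22 (2).
Branched-chain aliphatic residues here: Ile9, Leu18 (2).
The two groups share no amino acid, so total = 2 + 2 = 4.

4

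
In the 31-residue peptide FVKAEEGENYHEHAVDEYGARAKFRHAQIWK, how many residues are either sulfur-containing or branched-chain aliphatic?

Sulfur-containing: C, M. Branched-chain aliphatic: I, L, V.
Sulfur-containing residues here: none (0).
Branched-chain aliphatic residues here: V2, V15, I29 (3).
The two groups share no amino acid, so total = 0 + 3 = 3.

3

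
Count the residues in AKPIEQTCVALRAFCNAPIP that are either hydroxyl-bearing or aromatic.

Hydroxyl-bearing: S, T, Y. Aromatic: F, W, Y.
Hydroxyl-bearing residues here: T7 (1).
Aromatic residues here: F14 (1).
(Y belongs to both groups, but none appear in this sequence.) Total = 1 + 1 = 2.

2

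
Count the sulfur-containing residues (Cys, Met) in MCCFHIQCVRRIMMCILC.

8

Matching residues: M1, C2, C3, C8, M13, M14, C15, C18.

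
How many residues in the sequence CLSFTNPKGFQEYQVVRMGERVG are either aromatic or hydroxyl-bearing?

Aromatic: F, W, Y. Hydroxyl-bearing: S, T, Y.
Aromatic residues here: F4, F10, Y13 (3).
Hydroxyl-bearing residues here: S3, T5, Y13 (3).
Y is in both groups, so the 1 Y residue must not be double-counted.
Total = 3 + 3 − 1 = 5.

5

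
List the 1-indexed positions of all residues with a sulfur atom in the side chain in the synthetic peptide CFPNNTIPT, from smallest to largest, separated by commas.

The sulfur-bearing residues are cysteine (–SH) and methionine (–S–CH₃).
Matching residues: C1.

1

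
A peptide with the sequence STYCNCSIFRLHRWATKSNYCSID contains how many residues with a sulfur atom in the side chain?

Cysteine (C, thiol) and methionine (M, thioether) are the two sulfur-containing amino acids.
Matching residues: C4, C6, C21.

3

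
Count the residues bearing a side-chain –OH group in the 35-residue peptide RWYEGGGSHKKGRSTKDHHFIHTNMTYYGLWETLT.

S, T, and Y are the three residues with a side-chain hydroxyl.
Matching residues: Y3, S8, S14, T15, T23, T26, Y27, Y28, T33, T35.

10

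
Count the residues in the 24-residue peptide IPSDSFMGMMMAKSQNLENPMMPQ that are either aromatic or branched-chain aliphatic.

Aromatic: F, W, Y. Branched-chain aliphatic: I, L, V.
Aromatic residues here: F6 (1).
Branched-chain aliphatic residues here: I1, L17 (2).
The two groups share no amino acid, so total = 1 + 2 = 3.

3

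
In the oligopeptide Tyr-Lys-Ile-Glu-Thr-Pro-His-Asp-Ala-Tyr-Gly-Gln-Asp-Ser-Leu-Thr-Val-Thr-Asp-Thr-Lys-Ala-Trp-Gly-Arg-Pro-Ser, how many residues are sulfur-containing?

0

The sulfur-bearing residues are cysteine (–SH) and methionine (–S–CH₃).
None of the 27 residues belong to this group.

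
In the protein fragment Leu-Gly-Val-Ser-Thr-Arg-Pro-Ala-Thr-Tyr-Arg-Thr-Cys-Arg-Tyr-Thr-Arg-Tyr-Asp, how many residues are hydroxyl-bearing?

8

Serine (S), threonine (T), and tyrosine (Y) each carry a hydroxyl group on the side chain.
Matching residues: Ser4, Thr5, Thr9, Tyr10, Thr12, Tyr15, Thr16, Tyr18.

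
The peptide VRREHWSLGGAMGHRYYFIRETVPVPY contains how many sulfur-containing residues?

Only Cys (C) and Met (M) have a sulfur atom in the side chain.
Matching residues: M12.

1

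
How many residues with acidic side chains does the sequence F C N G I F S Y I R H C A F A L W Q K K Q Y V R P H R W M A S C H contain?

0

Aspartate (D) and glutamate (E) have carboxylic-acid side chains and are the acidic amino acids.
None of the 33 residues belong to this group.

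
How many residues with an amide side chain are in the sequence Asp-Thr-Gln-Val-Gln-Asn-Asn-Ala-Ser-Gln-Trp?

5

Only N (asparagine) and Q (glutamine) carry a side-chain carboxamide.
Matching residues: Gln3, Gln5, Asn6, Asn7, Gln10.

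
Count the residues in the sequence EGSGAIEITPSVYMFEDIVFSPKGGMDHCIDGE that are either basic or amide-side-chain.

Basic: H, K, R. Amide-side-chain: N, Q.
Basic residues here: K23, H28 (2).
Amide-side-chain residues here: none (0).
The two groups share no amino acid, so total = 2 + 0 = 2.

2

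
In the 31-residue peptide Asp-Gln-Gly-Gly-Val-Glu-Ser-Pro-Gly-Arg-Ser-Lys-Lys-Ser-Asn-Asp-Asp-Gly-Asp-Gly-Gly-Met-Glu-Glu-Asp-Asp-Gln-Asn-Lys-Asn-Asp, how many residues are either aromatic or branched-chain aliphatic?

Aromatic: F, W, Y. Branched-chain aliphatic: I, L, V.
Aromatic residues here: none (0).
Branched-chain aliphatic residues here: Val5 (1).
The two groups share no amino acid, so total = 0 + 1 = 1.

1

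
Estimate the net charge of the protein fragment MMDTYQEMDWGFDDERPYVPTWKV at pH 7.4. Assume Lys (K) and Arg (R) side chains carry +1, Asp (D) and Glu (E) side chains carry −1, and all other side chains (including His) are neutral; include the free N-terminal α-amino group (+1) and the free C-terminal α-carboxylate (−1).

-4

Positive (K, R): R16, K23 → +2.
Negative (D, E): D3, E7, D9, D13, D14, E15 → −6.
The N-terminus (+1) and C-terminus (−1) cancel.
Net charge = (+2) + (−6) = −4.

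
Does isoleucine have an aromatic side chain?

No

F, W, and Y each carry an aromatic ring on the side chain.
Isoleucine is not in this group.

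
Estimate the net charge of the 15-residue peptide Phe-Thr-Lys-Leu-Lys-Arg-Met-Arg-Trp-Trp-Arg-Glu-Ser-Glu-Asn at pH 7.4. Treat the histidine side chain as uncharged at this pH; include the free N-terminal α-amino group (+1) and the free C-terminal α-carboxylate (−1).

At pH ~7.4 the Lys and Arg side chains are protonated (+1), the Asp and Glu side chains are deprotonated (−1), and with His taken as neutral all other side chains carry no charge.
Positive (K, R): Lys3, Lys5, Arg6, Arg8, Arg11 → +5.
Negative (D, E): Glu12, Glu14 → −2.
The N-terminus (+1) and C-terminus (−1) cancel.
Net charge = (+5) + (−2) = +3.

+3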